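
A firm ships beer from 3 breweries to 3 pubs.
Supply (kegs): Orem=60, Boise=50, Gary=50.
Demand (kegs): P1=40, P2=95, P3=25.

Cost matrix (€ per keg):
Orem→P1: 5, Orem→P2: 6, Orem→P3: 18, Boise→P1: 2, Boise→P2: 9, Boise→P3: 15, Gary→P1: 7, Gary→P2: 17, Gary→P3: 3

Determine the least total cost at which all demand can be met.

955

A cheapest plan:
  Orem->P2: 60 × €6 = €360
  Boise->P1: 15 × €2 = €30
  Boise->P2: 35 × €9 = €315
  Gary->P1: 25 × €7 = €175
  Gary->P3: 25 × €3 = €75
Total = 360 + 30 + 315 + 175 + 75 = €955.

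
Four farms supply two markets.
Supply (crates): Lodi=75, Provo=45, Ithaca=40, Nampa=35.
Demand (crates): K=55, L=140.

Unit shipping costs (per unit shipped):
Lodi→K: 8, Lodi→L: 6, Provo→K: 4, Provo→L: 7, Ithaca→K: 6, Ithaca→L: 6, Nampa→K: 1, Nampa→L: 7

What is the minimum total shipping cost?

980

One minimum-cost allocation:
  Lodi–L: 75 crates
  Provo–K: 20 crates
  Provo–L: 25 crates
  Ithaca–L: 40 crates
  Nampa–K: 35 crates
Total cost = 980.
(Supply check: Lodi ships 75; Provo ships 45; Ithaca ships 40; Nampa ships 35.)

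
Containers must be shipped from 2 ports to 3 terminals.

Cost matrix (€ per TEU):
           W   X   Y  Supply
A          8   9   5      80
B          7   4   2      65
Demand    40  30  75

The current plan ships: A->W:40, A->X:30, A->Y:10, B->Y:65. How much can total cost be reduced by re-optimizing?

60

Current plan cost = 40·8 + 30·9 + 10·5 + 65·2 = €770.
Optimal plan:
  A->W: 40 × €8 = €320
  A->Y: 40 × €5 = €200
  B->X: 30 × €4 = €120
  B->Y: 35 × €2 = €70
Optimal cost = €710.
Saving = 770 − 710 = €60.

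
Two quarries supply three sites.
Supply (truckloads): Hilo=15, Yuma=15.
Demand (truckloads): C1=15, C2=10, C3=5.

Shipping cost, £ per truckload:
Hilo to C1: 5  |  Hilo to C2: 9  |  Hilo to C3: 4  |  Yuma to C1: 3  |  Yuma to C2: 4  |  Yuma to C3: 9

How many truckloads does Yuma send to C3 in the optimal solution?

The minimum-cost plan:
  Hilo->C1: 10 × £5 = £50
  Hilo->C3: 5 × £4 = £20
  Yuma->C1: 5 × £3 = £15
  Yuma->C2: 10 × £4 = £40
Total cost = £125.
The route Yuma→C3 is not used.

0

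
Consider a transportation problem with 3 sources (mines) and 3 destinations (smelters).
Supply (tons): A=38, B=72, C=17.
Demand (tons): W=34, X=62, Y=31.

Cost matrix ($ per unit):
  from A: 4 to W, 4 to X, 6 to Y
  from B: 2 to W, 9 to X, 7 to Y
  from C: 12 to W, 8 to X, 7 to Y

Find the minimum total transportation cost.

One minimum-cost allocation:
  A→X: 38 × $4 = $152
  B→W: 34 × $2 = $68
  B→X: 7 × $9 = $63
  B→Y: 31 × $7 = $217
  C→X: 17 × $8 = $136
Total = 152 + 68 + 63 + 217 + 136 = $636.

636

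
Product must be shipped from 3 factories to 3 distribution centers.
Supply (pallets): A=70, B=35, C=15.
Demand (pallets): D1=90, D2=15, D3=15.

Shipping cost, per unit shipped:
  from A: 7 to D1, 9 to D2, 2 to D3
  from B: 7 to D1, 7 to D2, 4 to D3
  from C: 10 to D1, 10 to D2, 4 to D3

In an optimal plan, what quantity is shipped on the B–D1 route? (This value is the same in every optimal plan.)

20

The minimum-cost plan:
  A to D1: 70 × 7 = 490
  B to D1: 20 × 7 = 140
  B to D2: 15 × 7 = 105
  C to D3: 15 × 4 = 60
Total cost = 795.
So B→D1 carries 20 pallets.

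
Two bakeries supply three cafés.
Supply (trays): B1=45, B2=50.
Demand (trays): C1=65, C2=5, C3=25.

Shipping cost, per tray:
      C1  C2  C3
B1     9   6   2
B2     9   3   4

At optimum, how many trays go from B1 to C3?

Optimal shipments:
  B1→C1: 20 × 9 = 180
  B1→C3: 25 × 2 = 50
  B2→C1: 45 × 9 = 405
  B2→C2: 5 × 3 = 15
Total cost = 650.
So B1→C3 carries 25 trays.

25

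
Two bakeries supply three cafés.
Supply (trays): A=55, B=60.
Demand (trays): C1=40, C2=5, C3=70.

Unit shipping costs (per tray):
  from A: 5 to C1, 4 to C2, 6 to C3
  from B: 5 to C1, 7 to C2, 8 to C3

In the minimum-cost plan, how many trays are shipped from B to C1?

40

Solving gives:
  A→C2: 5 × 4 = 20
  A→C3: 50 × 6 = 300
  B→C1: 40 × 5 = 200
  B→C3: 20 × 8 = 160
Total cost = 680.
So B→C1 carries 40 trays.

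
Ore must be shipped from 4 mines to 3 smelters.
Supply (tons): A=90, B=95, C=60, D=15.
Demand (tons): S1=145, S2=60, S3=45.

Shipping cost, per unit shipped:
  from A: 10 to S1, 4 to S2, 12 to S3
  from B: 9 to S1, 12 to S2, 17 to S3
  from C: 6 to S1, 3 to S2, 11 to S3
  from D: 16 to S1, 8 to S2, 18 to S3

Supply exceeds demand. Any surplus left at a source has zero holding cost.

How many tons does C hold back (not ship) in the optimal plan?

An optimal plan:
  A->S2: 55 tons
  A->S3: 35 tons
  B->S1: 95 tons
  C->S1: 50 tons
  C->S3: 10 tons
  D->S2: 5 tons
Total cost = 1945.
C ships 60 of its 60, leaving 0.

0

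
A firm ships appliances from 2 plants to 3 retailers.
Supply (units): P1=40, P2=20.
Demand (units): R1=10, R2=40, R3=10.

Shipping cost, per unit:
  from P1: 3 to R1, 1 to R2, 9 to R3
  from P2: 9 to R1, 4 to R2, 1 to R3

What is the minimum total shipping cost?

One minimum-cost allocation:
  P1 to R1: 10 × 3 = 30
  P1 to R2: 30 × 1 = 30
  P2 to R2: 10 × 4 = 40
  P2 to R3: 10 × 1 = 10
Total = 30 + 30 + 40 + 10 = 110.
(Supply check: P1 ships 40; P2 ships 20.)

110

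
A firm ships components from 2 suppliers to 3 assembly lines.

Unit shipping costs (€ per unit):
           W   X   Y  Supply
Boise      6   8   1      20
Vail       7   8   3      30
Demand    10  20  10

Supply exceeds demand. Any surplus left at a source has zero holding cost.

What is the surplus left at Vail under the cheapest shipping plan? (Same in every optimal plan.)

An optimal plan:
  Boise→W: 10 batches
  Boise→Y: 10 batches
  Vail→X: 20 batches
Total cost = €230.
Vail ships 20 of its 30, leaving 10.

10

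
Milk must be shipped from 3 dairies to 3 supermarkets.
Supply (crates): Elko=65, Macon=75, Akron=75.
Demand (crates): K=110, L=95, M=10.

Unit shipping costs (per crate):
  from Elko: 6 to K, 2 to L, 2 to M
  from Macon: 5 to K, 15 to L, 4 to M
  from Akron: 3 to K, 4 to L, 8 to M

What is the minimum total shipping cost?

750

A cheapest plan:
  Elko–L: 65 × 2 = 130
  Macon–K: 65 × 5 = 325
  Macon–M: 10 × 4 = 40
  Akron–K: 45 × 3 = 135
  Akron–L: 30 × 4 = 120
Total = 130 + 325 + 40 + 135 + 120 = 750.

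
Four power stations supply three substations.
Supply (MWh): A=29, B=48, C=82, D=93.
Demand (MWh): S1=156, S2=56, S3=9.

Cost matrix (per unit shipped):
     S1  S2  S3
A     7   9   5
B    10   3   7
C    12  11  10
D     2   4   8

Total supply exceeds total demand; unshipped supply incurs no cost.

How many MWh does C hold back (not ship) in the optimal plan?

31

Minimum-cost shipments:
  A->S1: 29 × 7 = 203
  B->S2: 48 × 3 = 144
  C->S1: 34 × 12 = 408
  C->S2: 8 × 11 = 88
  C->S3: 9 × 10 = 90
  D->S1: 93 × 2 = 186
Total cost = 1119.
C ships 51 of its 82, leaving 31.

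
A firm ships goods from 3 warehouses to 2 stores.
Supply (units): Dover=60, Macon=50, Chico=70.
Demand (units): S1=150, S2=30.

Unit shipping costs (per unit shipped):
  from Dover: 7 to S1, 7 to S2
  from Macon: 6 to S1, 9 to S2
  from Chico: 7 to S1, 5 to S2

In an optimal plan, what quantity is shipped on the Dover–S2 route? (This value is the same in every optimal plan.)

The minimum-cost plan:
  Dover to S1: 60 units
  Macon to S1: 50 units
  Chico to S1: 40 units
  Chico to S2: 30 units
Total cost = 1150.
The route Dover→S2 is not used.

0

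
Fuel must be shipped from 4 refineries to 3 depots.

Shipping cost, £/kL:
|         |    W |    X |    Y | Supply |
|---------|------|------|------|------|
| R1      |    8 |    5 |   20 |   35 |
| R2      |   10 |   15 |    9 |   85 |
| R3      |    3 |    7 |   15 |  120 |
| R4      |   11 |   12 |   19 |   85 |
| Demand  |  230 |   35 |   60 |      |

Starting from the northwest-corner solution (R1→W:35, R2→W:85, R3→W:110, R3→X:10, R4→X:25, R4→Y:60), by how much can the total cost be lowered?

Current plan cost = 35·8 + 85·10 + 110·3 + 10·7 + 25·12 + 60·19 = £2970.
Optimal plan:
  R1 to X: 35 kL
  R2 to W: 25 kL
  R2 to Y: 60 kL
  R3 to W: 120 kL
  R4 to W: 85 kL
Optimal cost = £2260.
Saving = 2970 − 2260 = £710.

710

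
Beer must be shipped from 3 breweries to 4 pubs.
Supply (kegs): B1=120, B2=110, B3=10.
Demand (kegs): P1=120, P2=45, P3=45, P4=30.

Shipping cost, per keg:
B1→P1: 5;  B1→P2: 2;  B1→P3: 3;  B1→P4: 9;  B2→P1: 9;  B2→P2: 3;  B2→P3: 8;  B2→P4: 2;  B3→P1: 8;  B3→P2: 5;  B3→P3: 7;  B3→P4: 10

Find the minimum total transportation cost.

1100

A cheapest plan:
  B1 to P1: 75 × 5 = 375
  B1 to P3: 45 × 3 = 135
  B2 to P1: 35 × 9 = 315
  B2 to P2: 45 × 3 = 135
  B2 to P4: 30 × 2 = 60
  B3 to P1: 10 × 8 = 80
Total = 375 + 135 + 315 + 135 + 60 + 80 = 1100.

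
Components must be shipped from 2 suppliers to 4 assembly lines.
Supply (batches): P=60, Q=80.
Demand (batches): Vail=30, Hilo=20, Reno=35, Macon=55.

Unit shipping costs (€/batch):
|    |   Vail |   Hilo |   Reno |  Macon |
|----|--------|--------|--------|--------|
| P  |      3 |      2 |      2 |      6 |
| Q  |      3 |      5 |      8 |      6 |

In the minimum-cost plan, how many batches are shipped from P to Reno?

Solving gives:
  P–Vail: 5 × €3 = €15
  P–Hilo: 20 × €2 = €40
  P–Reno: 35 × €2 = €70
  Q–Vail: 25 × €3 = €75
  Q–Macon: 55 × €6 = €330
Total cost = €530.
So P→Reno carries 35 batches.

35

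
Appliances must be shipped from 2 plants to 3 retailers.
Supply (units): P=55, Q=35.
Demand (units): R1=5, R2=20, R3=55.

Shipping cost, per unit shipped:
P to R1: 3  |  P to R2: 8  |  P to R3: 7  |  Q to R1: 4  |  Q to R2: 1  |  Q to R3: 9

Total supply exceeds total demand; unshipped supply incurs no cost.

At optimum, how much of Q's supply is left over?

Minimum-cost shipments:
  P–R3: 55 × 7 = 385
  Q–R1: 5 × 4 = 20
  Q–R2: 20 × 1 = 20
Total cost = 425.
Q ships 25 of its 35, leaving 10.

10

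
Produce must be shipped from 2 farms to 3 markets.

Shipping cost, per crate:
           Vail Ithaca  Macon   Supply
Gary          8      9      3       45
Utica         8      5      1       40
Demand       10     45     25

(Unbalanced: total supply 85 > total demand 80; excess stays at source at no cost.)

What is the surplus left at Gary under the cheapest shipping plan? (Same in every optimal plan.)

5

Minimum-cost shipments:
  Gary to Vail: 10 × 8 = 80
  Gary to Ithaca: 5 × 9 = 45
  Gary to Macon: 25 × 3 = 75
  Utica to Ithaca: 40 × 5 = 200
Total cost = 400.
Gary ships 40 of its 45, leaving 5.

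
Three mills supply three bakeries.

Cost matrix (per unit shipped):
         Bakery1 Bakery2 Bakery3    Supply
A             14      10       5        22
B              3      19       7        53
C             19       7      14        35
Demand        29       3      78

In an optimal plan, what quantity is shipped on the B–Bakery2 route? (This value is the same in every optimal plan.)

0

Solving gives:
  A–Bakery3: 22 × 5 = 110
  B–Bakery1: 29 × 3 = 87
  B–Bakery3: 24 × 7 = 168
  C–Bakery2: 3 × 7 = 21
  C–Bakery3: 32 × 14 = 448
Total cost = 834.
The route B→Bakery2 is not used.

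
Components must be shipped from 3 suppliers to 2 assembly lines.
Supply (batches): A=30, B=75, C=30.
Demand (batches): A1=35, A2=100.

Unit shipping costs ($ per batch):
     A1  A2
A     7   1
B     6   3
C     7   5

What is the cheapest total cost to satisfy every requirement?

An optimal shipping plan:
  A to A2: 30 × $1 = $30
  B to A1: 5 × $6 = $30
  B to A2: 70 × $3 = $210
  C to A1: 30 × $7 = $210
Total = 30 + 30 + 210 + 210 = $480.

480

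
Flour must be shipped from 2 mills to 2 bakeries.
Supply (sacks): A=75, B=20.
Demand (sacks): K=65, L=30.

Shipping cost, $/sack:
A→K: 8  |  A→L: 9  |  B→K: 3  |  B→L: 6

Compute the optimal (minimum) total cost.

An optimal shipping plan:
  A->K: 45 × $8 = $360
  A->L: 30 × $9 = $270
  B->K: 20 × $3 = $60
Total = 360 + 270 + 60 = $690.

690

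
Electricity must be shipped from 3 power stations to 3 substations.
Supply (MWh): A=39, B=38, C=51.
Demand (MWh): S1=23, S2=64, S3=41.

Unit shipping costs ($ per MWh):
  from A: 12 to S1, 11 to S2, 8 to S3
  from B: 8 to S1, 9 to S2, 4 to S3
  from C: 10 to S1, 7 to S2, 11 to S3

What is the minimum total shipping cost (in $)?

952

One minimum-cost allocation:
  A–S2: 13 × $11 = $143
  A–S3: 26 × $8 = $208
  B–S1: 23 × $8 = $184
  B–S3: 15 × $4 = $60
  C–S2: 51 × $7 = $357
Total = 143 + 208 + 184 + 60 + 357 = $952.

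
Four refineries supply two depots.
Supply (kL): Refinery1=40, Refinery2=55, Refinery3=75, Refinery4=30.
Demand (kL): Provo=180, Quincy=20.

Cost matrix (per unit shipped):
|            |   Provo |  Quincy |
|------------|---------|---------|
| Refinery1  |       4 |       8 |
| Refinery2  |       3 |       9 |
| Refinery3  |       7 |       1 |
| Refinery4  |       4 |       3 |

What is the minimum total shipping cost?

A cheapest plan:
  Refinery1 to Provo: 40 kL
  Refinery2 to Provo: 55 kL
  Refinery3 to Provo: 55 kL
  Refinery3 to Quincy: 20 kL
  Refinery4 to Provo: 30 kL
Total cost = 850.

850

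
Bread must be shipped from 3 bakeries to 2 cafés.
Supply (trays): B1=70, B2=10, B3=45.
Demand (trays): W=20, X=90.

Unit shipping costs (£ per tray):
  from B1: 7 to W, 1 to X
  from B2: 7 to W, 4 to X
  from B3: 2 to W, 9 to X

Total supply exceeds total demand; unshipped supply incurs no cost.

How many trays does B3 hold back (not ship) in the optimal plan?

15

Minimum-cost shipments:
  B1->X: 70 trays
  B2->X: 10 trays
  B3->W: 20 trays
  B3->X: 10 trays
Total cost = £240.
B3 ships 30 of its 45, leaving 15.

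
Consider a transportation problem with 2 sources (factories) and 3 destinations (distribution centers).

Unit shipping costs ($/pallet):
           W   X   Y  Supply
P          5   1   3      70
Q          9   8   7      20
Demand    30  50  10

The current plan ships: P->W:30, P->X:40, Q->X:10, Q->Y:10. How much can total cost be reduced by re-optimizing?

Current plan cost = 30·5 + 40·1 + 10·8 + 10·7 = $340.
Optimal plan:
  P→W: 10 × $5 = $50
  P→X: 50 × $1 = $50
  P→Y: 10 × $3 = $30
  Q→W: 20 × $9 = $180
Optimal cost = $310.
Saving = 340 − 310 = $30.

30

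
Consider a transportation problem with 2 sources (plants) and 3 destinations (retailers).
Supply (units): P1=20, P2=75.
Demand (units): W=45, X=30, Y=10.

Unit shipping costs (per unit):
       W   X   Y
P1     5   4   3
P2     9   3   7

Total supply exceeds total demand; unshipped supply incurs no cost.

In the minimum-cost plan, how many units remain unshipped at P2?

Minimum-cost shipments:
  P1 to W: 20 units
  P2 to W: 25 units
  P2 to X: 30 units
  P2 to Y: 10 units
Total cost = 485.
P2 ships 65 of its 75, leaving 10.

10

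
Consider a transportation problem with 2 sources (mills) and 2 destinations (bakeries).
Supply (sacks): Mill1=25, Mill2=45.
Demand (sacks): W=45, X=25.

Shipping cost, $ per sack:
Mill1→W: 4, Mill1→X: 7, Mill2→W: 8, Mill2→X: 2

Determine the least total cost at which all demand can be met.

310

A cheapest plan:
  Mill1–W: 25 × $4 = $100
  Mill2–W: 20 × $8 = $160
  Mill2–X: 25 × $2 = $50
Total = 100 + 160 + 50 = $310.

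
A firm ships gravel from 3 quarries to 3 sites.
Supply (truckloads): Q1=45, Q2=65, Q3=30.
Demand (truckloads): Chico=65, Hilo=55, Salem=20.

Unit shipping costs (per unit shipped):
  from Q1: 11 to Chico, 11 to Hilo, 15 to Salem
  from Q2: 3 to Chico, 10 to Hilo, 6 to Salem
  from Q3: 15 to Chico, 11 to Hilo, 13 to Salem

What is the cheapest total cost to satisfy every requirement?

1060

Optimal allocation:
  Q1–Hilo: 45 × 11 = 495
  Q2–Chico: 65 × 3 = 195
  Q3–Hilo: 10 × 11 = 110
  Q3–Salem: 20 × 13 = 260
Total = 495 + 195 + 110 + 260 = 1060.
(Supply check: Q1 ships 45; Q2 ships 65; Q3 ships 30.)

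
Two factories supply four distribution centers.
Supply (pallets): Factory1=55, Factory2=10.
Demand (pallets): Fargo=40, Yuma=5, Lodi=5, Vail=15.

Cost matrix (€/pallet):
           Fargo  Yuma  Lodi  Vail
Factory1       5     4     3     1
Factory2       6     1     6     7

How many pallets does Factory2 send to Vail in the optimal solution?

Optimal shipments:
  Factory1→Fargo: 35 × €5 = €175
  Factory1→Lodi: 5 × €3 = €15
  Factory1→Vail: 15 × €1 = €15
  Factory2→Fargo: 5 × €6 = €30
  Factory2→Yuma: 5 × €1 = €5
Total cost = €240.
The route Factory2→Vail is not used.

0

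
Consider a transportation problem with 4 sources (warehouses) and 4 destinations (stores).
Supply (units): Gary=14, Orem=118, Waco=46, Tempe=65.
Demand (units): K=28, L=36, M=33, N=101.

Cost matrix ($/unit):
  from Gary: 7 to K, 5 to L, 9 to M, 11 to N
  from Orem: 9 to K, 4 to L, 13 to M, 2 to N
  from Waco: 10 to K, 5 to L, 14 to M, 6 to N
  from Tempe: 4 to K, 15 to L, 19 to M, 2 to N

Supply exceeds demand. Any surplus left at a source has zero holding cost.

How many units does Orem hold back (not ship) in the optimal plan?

Minimum-cost shipments:
  Gary→M: 14 × $9 = $126
  Orem→L: 36 × $4 = $144
  Orem→M: 18 × $13 = $234
  Orem→N: 64 × $2 = $128
  Waco→M: 1 × $14 = $14
  Tempe→K: 28 × $4 = $112
  Tempe→N: 37 × $2 = $74
Total cost = $832.
Orem ships 118 of its 118, leaving 0.

0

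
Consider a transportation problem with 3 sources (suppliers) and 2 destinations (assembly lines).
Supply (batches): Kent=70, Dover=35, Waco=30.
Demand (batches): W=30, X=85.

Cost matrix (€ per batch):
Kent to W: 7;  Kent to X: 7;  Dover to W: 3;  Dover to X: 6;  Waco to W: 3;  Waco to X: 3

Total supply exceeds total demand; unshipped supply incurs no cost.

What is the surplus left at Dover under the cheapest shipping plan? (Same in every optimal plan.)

0

Minimum-cost shipments:
  Kent→X: 50 × €7 = €350
  Dover→W: 30 × €3 = €90
  Dover→X: 5 × €6 = €30
  Waco→X: 30 × €3 = €90
Total cost = €560.
Dover ships 35 of its 35, leaving 0.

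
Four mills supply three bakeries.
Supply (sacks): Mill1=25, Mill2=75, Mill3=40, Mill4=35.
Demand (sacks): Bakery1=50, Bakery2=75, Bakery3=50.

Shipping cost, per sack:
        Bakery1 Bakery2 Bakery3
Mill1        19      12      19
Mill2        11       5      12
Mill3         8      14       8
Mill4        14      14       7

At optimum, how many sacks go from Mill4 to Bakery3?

35

Solving gives:
  Mill1->Bakery2: 25 × 12 = 300
  Mill2->Bakery1: 25 × 11 = 275
  Mill2->Bakery2: 50 × 5 = 250
  Mill3->Bakery1: 25 × 8 = 200
  Mill3->Bakery3: 15 × 8 = 120
  Mill4->Bakery3: 35 × 7 = 245
Total cost = 1390.
So Mill4→Bakery3 carries 35 sacks.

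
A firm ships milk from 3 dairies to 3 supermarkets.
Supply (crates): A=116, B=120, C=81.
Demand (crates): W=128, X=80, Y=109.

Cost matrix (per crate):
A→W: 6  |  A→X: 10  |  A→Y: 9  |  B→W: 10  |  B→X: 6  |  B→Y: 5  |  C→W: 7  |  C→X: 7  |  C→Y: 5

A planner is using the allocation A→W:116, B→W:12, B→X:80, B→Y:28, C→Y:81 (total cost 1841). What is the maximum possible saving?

36

Current plan cost = 116·6 + 12·10 + 80·6 + 28·5 + 81·5 = 1841.
Optimal plan:
  A–W: 116 crates
  B–X: 80 crates
  B–Y: 40 crates
  C–W: 12 crates
  C–Y: 69 crates
Optimal cost = 1805.
Saving = 1841 − 1805 = 36.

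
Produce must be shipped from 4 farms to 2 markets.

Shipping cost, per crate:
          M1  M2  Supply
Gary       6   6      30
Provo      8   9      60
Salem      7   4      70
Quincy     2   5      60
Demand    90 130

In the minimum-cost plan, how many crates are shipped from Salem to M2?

Optimal shipments:
  Gary→M2: 30 × 6 = 180
  Provo→M1: 30 × 8 = 240
  Provo→M2: 30 × 9 = 270
  Salem→M2: 70 × 4 = 280
  Quincy→M1: 60 × 2 = 120
Total cost = 1090.
So Salem→M2 carries 70 crates.

70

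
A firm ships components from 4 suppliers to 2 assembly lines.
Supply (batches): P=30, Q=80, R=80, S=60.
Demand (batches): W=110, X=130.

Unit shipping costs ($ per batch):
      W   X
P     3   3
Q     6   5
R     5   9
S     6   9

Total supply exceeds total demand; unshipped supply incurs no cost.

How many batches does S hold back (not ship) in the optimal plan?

10

An optimal plan:
  P->X: 30 × $3 = $90
  Q->X: 80 × $5 = $400
  R->W: 80 × $5 = $400
  S->W: 30 × $6 = $180
  S->X: 20 × $9 = $180
Total cost = $1250.
S ships 50 of its 60, leaving 10.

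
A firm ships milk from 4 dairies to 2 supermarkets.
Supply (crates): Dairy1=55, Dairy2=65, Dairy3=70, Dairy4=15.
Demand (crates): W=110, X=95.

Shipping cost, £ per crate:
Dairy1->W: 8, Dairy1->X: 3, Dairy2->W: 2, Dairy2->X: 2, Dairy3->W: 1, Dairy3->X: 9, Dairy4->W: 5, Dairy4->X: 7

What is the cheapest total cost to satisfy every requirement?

440

A cheapest plan:
  Dairy1->X: 55 crates
  Dairy2->W: 25 crates
  Dairy2->X: 40 crates
  Dairy3->W: 70 crates
  Dairy4->W: 15 crates
Total cost = £440.
(Supply check: Dairy1 ships 55; Dairy2 ships 65; Dairy3 ships 70; Dairy4 ships 15.)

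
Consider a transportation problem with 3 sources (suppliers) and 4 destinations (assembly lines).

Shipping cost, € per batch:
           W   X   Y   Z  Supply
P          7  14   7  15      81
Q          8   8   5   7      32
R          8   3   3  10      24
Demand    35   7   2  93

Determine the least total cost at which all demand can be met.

One minimum-cost allocation:
  P–W: 35 × €7 = €245
  P–Y: 2 × €7 = €14
  P–Z: 44 × €15 = €660
  Q–Z: 32 × €7 = €224
  R–X: 7 × €3 = €21
  R–Z: 17 × €10 = €170
Total = 245 + 14 + 660 + 224 + 21 + 170 = €1334.
(Supply check: P ships 81; Q ships 32; R ships 24.)

1334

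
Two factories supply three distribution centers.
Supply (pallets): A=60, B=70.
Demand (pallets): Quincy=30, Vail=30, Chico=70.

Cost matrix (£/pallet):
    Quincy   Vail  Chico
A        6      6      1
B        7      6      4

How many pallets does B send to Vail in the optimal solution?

30

The minimum-cost plan:
  A–Chico: 60 × £1 = £60
  B–Quincy: 30 × £7 = £210
  B–Vail: 30 × £6 = £180
  B–Chico: 10 × £4 = £40
Total cost = £490.
So B→Vail carries 30 pallets.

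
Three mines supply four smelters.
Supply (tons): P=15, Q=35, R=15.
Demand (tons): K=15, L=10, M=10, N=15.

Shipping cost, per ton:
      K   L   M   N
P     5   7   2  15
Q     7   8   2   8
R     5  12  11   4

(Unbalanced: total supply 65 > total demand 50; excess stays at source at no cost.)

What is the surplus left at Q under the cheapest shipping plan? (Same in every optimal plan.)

An optimal plan:
  P→K: 15 × 5 = 75
  Q→L: 10 × 8 = 80
  Q→M: 10 × 2 = 20
  R→N: 15 × 4 = 60
Total cost = 235.
Q ships 20 of its 35, leaving 15.

15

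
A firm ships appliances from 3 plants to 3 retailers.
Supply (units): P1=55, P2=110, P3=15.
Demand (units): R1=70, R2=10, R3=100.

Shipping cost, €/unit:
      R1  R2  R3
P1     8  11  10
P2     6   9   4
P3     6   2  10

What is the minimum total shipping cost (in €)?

950

Optimal allocation:
  P1->R1: 55 × €8 = €440
  P2->R1: 10 × €6 = €60
  P2->R3: 100 × €4 = €400
  P3->R1: 5 × €6 = €30
  P3->R2: 10 × €2 = €20
Total = 440 + 60 + 400 + 30 + 20 = €950.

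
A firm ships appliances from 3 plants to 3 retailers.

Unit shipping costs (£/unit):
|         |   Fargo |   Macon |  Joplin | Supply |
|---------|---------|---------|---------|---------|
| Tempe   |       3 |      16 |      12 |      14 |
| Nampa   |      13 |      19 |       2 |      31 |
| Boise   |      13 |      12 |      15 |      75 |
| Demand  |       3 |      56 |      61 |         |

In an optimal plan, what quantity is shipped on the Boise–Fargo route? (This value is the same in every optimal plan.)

0

Solving gives:
  Tempe→Fargo: 3 × £3 = £9
  Tempe→Joplin: 11 × £12 = £132
  Nampa→Joplin: 31 × £2 = £62
  Boise→Macon: 56 × £12 = £672
  Boise→Joplin: 19 × £15 = £285
Total cost = £1160.
The route Boise→Fargo is not used.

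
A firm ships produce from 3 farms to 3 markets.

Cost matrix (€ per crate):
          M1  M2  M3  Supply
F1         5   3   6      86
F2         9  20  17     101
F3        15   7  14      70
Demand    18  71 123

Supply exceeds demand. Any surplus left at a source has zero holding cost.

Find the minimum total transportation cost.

1811

A cheapest plan:
  F1 to M2: 1 × €3 = €3
  F1 to M3: 85 × €6 = €510
  F2 to M1: 18 × €9 = €162
  F2 to M3: 38 × €17 = €646
  F3 to M2: 70 × €7 = €490
Total = 3 + 510 + 162 + 646 + 490 = €1811.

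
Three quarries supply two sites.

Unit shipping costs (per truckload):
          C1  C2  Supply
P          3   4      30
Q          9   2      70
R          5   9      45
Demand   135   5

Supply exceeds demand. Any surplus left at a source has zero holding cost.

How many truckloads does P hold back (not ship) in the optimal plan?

0

Minimum-cost shipments:
  P→C1: 30 × 3 = 90
  Q→C1: 60 × 9 = 540
  Q→C2: 5 × 2 = 10
  R→C1: 45 × 5 = 225
Total cost = 865.
P ships 30 of its 30, leaving 0.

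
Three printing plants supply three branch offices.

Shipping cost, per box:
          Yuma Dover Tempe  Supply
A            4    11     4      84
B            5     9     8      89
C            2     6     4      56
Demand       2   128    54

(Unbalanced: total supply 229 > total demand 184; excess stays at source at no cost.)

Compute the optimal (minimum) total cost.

1208

One minimum-cost allocation:
  A->Yuma: 2 × 4 = 8
  A->Tempe: 54 × 4 = 216
  B->Dover: 72 × 9 = 648
  C->Dover: 56 × 6 = 336
Total = 8 + 216 + 648 + 336 = 1208.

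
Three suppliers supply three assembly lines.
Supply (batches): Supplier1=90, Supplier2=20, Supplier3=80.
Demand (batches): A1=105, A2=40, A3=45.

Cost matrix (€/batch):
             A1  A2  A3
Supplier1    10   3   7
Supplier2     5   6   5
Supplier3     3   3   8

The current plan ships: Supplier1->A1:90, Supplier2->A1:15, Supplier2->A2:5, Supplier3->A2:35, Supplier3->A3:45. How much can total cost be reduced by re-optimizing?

Current plan cost = 90·10 + 15·5 + 5·6 + 35·3 + 45·8 = €1470.
Optimal plan:
  Supplier1→A1: 5 × €10 = €50
  Supplier1→A2: 40 × €3 = €120
  Supplier1→A3: 45 × €7 = €315
  Supplier2→A1: 20 × €5 = €100
  Supplier3→A1: 80 × €3 = €240
Optimal cost = €825.
Saving = 1470 − 825 = €645.

645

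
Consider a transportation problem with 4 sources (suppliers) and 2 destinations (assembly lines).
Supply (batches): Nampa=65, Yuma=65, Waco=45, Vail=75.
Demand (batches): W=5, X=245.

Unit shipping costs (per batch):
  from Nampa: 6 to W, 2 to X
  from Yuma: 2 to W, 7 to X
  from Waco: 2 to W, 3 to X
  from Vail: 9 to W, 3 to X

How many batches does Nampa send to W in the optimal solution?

0

Solving gives:
  Nampa to X: 65 × 2 = 130
  Yuma to W: 5 × 2 = 10
  Yuma to X: 60 × 7 = 420
  Waco to X: 45 × 3 = 135
  Vail to X: 75 × 3 = 225
Total cost = 920.
The route Nampa→W is not used.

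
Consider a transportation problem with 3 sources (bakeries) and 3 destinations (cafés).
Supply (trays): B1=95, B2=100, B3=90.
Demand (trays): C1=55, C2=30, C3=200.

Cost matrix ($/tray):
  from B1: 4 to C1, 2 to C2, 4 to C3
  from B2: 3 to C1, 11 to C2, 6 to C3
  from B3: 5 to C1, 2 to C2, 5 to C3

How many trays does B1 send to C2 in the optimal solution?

0

The minimum-cost plan:
  B1 to C3: 95 × $4 = $380
  B2 to C1: 55 × $3 = $165
  B2 to C3: 45 × $6 = $270
  B3 to C2: 30 × $2 = $60
  B3 to C3: 60 × $5 = $300
Total cost = $1175.
The route B1→C2 is not used.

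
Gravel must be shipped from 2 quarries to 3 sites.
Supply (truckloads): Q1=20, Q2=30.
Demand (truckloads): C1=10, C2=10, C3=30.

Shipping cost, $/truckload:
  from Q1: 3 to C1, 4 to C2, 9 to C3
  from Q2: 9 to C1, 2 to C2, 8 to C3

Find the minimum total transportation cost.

300

One minimum-cost allocation:
  Q1->C1: 10 truckloads
  Q1->C3: 10 truckloads
  Q2->C2: 10 truckloads
  Q2->C3: 20 truckloads
Total cost = $300.
(Supply check: Q1 ships 20; Q2 ships 30.)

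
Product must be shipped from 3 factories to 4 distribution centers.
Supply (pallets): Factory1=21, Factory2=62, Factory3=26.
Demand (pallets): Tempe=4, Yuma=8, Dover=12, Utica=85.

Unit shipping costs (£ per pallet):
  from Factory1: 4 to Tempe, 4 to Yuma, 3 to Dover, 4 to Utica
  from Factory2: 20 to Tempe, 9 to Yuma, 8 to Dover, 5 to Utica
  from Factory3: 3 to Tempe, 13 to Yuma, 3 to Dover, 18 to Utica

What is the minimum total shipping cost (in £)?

582

Optimal allocation:
  Factory1→Utica: 21 × £4 = £84
  Factory2→Utica: 62 × £5 = £310
  Factory3→Tempe: 4 × £3 = £12
  Factory3→Yuma: 8 × £13 = £104
  Factory3→Dover: 12 × £3 = £36
  Factory3→Utica: 2 × £18 = £36
Total = 84 + 310 + 12 + 104 + 36 + 36 = £582.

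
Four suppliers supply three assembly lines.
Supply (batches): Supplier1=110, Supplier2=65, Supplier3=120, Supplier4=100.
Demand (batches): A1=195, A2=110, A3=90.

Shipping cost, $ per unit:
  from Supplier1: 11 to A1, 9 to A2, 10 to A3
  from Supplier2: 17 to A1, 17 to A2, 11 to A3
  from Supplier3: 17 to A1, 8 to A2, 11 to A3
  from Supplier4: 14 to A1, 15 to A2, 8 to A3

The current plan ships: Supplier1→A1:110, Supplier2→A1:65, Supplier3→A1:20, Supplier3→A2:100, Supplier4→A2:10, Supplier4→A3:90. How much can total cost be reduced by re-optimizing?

Current plan cost = 110·11 + 65·17 + 20·17 + 100·8 + 10·15 + 90·8 = $4325.
Optimal plan:
  Supplier1->A1: 110 × $11 = $1210
  Supplier2->A1: 65 × $17 = $1105
  Supplier3->A1: 10 × $17 = $170
  Supplier3->A2: 110 × $8 = $880
  Supplier4->A1: 10 × $14 = $140
  Supplier4->A3: 90 × $8 = $720
Optimal cost = $4225.
Saving = 4325 − 4225 = $100.

100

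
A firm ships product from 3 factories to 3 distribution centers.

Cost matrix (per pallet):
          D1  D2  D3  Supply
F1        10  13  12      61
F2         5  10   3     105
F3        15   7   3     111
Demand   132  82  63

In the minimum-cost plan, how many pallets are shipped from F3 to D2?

Solving gives:
  F1->D1: 61 pallets
  F2->D1: 71 pallets
  F2->D3: 34 pallets
  F3->D2: 82 pallets
  F3->D3: 29 pallets
Total cost = 1728.
So F3→D2 carries 82 pallets.

82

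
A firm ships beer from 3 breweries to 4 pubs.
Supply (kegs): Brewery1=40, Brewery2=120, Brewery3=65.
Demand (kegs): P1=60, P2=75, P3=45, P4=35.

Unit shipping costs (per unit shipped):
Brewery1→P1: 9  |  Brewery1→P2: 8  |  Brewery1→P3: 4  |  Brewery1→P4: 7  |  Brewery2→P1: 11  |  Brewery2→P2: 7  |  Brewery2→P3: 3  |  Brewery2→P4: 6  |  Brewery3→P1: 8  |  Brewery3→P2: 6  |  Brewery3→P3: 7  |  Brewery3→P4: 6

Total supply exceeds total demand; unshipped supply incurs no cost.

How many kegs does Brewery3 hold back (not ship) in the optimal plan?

An optimal plan:
  Brewery1–P1: 30 × 9 = 270
  Brewery2–P2: 40 × 7 = 280
  Brewery2–P3: 45 × 3 = 135
  Brewery2–P4: 35 × 6 = 210
  Brewery3–P1: 30 × 8 = 240
  Brewery3–P2: 35 × 6 = 210
Total cost = 1345.
Brewery3 ships 65 of its 65, leaving 0.

0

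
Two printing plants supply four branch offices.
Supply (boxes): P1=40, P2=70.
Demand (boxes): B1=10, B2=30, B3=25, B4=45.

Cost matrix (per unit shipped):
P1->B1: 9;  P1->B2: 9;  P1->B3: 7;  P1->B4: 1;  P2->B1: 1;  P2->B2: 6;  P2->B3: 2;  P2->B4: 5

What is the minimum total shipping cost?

An optimal shipping plan:
  P1→B4: 40 boxes
  P2→B1: 10 boxes
  P2→B2: 30 boxes
  P2→B3: 25 boxes
  P2→B4: 5 boxes
Total cost = 305.

305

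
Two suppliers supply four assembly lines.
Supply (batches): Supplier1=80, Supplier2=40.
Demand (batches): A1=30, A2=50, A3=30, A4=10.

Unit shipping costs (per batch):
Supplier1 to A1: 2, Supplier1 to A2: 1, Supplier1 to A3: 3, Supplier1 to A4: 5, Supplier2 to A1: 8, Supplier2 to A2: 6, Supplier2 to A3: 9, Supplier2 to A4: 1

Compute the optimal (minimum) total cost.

360

An optimal shipping plan:
  Supplier1–A1: 30 batches
  Supplier1–A2: 20 batches
  Supplier1–A3: 30 batches
  Supplier2–A2: 30 batches
  Supplier2–A4: 10 batches
Total cost = 360.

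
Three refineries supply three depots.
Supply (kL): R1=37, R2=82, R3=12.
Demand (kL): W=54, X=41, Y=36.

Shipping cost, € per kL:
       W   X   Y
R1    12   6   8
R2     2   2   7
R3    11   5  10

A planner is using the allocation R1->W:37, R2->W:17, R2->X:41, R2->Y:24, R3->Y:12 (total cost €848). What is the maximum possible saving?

330

Current plan cost = 37·12 + 17·2 + 41·2 + 24·7 + 12·10 = €848.
Optimal plan:
  R1–X: 1 kL
  R1–Y: 36 kL
  R2–W: 54 kL
  R2–X: 28 kL
  R3–X: 12 kL
Optimal cost = €518.
Saving = 848 − 518 = €330.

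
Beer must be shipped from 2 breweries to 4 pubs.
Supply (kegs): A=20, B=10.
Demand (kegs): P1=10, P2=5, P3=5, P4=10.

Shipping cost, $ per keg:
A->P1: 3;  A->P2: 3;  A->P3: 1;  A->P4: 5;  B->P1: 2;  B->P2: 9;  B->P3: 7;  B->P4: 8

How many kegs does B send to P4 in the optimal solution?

0

Optimal shipments:
  A–P2: 5 × $3 = $15
  A–P3: 5 × $1 = $5
  A–P4: 10 × $5 = $50
  B–P1: 10 × $2 = $20
Total cost = $90.
The route B→P4 is not used.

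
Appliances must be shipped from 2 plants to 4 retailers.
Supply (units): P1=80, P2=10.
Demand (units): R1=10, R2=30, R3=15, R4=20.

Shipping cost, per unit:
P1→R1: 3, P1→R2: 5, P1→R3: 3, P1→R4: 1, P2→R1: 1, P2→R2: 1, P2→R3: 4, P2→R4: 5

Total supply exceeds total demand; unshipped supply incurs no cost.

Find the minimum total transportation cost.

205

Optimal allocation:
  P1–R1: 10 × 3 = 30
  P1–R2: 20 × 5 = 100
  P1–R3: 15 × 3 = 45
  P1–R4: 20 × 1 = 20
  P2–R2: 10 × 1 = 10
Total = 30 + 100 + 45 + 20 + 10 = 205.
(Supply check: P1 ships 65; P2 ships 10.)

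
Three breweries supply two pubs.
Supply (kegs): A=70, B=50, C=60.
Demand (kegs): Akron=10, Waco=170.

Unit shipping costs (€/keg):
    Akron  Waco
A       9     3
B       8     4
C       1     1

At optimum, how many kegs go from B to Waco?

50

Optimal shipments:
  A–Waco: 70 × €3 = €210
  B–Waco: 50 × €4 = €200
  C–Akron: 10 × €1 = €10
  C–Waco: 50 × €1 = €50
Total cost = €470.
So B→Waco carries 50 kegs.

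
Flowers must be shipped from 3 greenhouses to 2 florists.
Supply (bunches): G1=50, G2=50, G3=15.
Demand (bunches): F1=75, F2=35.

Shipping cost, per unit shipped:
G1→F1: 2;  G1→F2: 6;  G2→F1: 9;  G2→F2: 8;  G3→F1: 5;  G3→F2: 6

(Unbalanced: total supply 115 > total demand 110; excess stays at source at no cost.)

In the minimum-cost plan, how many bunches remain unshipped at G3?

0

An optimal plan:
  G1 to F1: 50 × 2 = 100
  G2 to F1: 10 × 9 = 90
  G2 to F2: 35 × 8 = 280
  G3 to F1: 15 × 5 = 75
Total cost = 545.
G3 ships 15 of its 15, leaving 0.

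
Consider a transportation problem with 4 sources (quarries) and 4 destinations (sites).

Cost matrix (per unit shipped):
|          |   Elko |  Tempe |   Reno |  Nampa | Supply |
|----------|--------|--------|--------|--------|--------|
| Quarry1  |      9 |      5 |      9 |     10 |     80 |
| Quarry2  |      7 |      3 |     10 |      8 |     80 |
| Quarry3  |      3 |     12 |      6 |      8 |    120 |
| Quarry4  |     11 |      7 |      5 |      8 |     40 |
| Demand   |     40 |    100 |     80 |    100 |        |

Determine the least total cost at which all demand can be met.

A cheapest plan:
  Quarry1–Tempe: 80 × 5 = 400
  Quarry2–Tempe: 20 × 3 = 60
  Quarry2–Nampa: 60 × 8 = 480
  Quarry3–Elko: 40 × 3 = 120
  Quarry3–Reno: 40 × 6 = 240
  Quarry3–Nampa: 40 × 8 = 320
  Quarry4–Reno: 40 × 5 = 200
Total = 400 + 60 + 480 + 120 + 240 + 320 + 200 = 1820.

1820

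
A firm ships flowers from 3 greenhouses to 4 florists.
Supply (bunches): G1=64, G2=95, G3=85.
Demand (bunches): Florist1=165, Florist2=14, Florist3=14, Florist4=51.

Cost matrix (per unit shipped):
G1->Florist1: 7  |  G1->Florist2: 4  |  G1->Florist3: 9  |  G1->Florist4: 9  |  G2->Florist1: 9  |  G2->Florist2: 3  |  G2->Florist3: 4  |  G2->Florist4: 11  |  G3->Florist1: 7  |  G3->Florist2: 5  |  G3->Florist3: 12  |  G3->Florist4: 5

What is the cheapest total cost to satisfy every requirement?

1642

One minimum-cost allocation:
  G1 to Florist1: 64 × 7 = 448
  G2 to Florist1: 67 × 9 = 603
  G2 to Florist2: 14 × 3 = 42
  G2 to Florist3: 14 × 4 = 56
  G3 to Florist1: 34 × 7 = 238
  G3 to Florist4: 51 × 5 = 255
Total = 448 + 603 + 42 + 56 + 238 + 255 = 1642.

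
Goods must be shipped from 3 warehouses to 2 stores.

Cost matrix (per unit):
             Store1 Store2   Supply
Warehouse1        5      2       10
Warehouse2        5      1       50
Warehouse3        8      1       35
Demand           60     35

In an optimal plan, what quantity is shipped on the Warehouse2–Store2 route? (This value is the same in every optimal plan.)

0

The minimum-cost plan:
  Warehouse1 to Store1: 10 units
  Warehouse2 to Store1: 50 units
  Warehouse3 to Store2: 35 units
Total cost = 335.
The route Warehouse2→Store2 is not used.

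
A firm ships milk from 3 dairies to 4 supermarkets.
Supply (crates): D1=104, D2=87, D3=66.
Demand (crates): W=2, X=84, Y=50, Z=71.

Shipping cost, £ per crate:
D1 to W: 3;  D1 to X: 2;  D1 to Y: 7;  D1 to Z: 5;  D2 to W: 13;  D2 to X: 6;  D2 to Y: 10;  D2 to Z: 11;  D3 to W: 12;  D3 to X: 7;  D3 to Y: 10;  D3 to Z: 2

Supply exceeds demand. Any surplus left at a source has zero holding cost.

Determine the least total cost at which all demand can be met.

792

Optimal allocation:
  D1->W: 2 × £3 = £6
  D1->X: 84 × £2 = £168
  D1->Y: 13 × £7 = £91
  D1->Z: 5 × £5 = £25
  D2->Y: 37 × £10 = £370
  D3->Z: 66 × £2 = £132
Total = 6 + 168 + 91 + 25 + 370 + 132 = £792.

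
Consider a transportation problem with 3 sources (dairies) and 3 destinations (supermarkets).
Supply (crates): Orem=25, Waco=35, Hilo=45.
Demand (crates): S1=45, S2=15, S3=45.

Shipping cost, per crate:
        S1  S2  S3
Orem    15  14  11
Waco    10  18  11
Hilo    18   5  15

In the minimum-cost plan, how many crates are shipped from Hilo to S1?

10

Solving gives:
  Orem->S3: 25 × 11 = 275
  Waco->S1: 35 × 10 = 350
  Hilo->S1: 10 × 18 = 180
  Hilo->S2: 15 × 5 = 75
  Hilo->S3: 20 × 15 = 300
Total cost = 1180.
So Hilo→S1 carries 10 crates.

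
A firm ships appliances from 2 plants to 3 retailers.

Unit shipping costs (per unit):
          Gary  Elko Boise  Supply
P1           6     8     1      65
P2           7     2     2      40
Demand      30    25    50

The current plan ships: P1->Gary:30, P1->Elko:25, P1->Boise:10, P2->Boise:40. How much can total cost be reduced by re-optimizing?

Current plan cost = 30·6 + 25·8 + 10·1 + 40·2 = 470.
Optimal plan:
  P1–Gary: 30 × 6 = 180
  P1–Boise: 35 × 1 = 35
  P2–Elko: 25 × 2 = 50
  P2–Boise: 15 × 2 = 30
Optimal cost = 295.
Saving = 470 − 295 = 175.

175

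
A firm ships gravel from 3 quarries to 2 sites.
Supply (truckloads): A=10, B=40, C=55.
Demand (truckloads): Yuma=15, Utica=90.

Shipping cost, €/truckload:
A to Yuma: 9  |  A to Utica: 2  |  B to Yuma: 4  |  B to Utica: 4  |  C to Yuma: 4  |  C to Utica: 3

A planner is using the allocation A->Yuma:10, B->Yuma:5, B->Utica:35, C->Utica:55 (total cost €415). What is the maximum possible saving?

Current plan cost = 10·9 + 5·4 + 35·4 + 55·3 = €415.
Optimal plan:
  A→Utica: 10 truckloads
  B→Yuma: 15 truckloads
  B→Utica: 25 truckloads
  C→Utica: 55 truckloads
Optimal cost = €345.
Saving = 415 − 345 = €70.

70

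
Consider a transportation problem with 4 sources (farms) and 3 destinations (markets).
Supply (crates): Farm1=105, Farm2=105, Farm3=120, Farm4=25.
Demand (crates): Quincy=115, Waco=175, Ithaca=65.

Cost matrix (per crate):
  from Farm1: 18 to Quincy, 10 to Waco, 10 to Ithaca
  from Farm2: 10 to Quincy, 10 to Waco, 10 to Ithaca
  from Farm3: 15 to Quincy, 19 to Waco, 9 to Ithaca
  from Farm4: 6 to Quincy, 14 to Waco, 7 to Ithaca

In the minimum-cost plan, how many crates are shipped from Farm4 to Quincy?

25

Optimal shipments:
  Farm1→Waco: 105 × 10 = 1050
  Farm2→Quincy: 35 × 10 = 350
  Farm2→Waco: 70 × 10 = 700
  Farm3→Quincy: 55 × 15 = 825
  Farm3→Ithaca: 65 × 9 = 585
  Farm4→Quincy: 25 × 6 = 150
Total cost = 3660.
So Farm4→Quincy carries 25 crates.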